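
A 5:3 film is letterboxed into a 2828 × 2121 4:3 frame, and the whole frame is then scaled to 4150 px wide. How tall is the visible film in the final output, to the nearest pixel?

2490 px

At 2828×2121 the film is width-limited, so height = 2828 × 3/5 ≈ 1696.80 px.
The frame scales by 4150/2828 = 1.4675; 1696.80 × 1.4675 ≈ 2490.00 px.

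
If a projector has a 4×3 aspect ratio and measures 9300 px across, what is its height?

6975 px

9300·3/4 = 6975.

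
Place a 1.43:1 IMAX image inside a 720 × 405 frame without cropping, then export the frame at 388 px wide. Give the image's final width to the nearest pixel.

312 px

Fitted into 720×405, the image spans the height; its width is 405 × 1.430 ≈ 579.15 px.
Resizing to 388 px wide multiplies everything by 0.5389: 579.15 → 312.10 px.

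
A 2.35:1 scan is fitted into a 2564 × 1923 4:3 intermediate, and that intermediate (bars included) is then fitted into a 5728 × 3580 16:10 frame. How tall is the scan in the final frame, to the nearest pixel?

Inside the 2564×1923 canvas the scan is width-limited at 2564.00 × 1091.06.
Second fit — the 4:3 canvas into 5728×3580 spans the height: 4773.33 × 3580.00 (×1.8617 from 2564×1923).
So the scan's height is 1091.06 × 1.8617 ≈ 2031.21.

2031 px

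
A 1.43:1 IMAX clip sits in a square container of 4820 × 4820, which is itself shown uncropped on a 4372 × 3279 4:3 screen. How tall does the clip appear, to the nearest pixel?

2293 px

First fit — 1.43:1 IMAX into 4820×4820 spans the width: 4820.00 × 3370.63.
The square canvas is height-limited in 4372×3279, giving 3279.00 × 3279.00; scale factor 0.6803.
The clip scales with it: height 3370.63 × 0.6803 ≈ 2293.01.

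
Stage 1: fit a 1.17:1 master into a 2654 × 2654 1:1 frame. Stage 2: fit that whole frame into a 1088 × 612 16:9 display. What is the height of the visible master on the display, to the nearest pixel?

523 px

Inside the 2654×2654 canvas the master is width-limited at 2654.00 × 2268.38.
Second fit — the 1:1 canvas into 1088×612 spans the height: 612.00 × 612.00 (×0.2306 from 2654×2654).
So the master's height is 2268.38 × 0.2306 ≈ 523.08.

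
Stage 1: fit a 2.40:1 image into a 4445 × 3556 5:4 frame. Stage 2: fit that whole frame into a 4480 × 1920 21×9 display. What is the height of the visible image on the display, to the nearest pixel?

First fit — 2.40:1 into 4445×3556 spans the width: 4445.00 × 1852.08.
The 5:4 canvas is height-limited in 4480×1920, giving 2400.00 × 1920.00; scale factor 0.5399.
So the image's height is 1852.08 × 0.5399 ≈ 1000.00.

1000 px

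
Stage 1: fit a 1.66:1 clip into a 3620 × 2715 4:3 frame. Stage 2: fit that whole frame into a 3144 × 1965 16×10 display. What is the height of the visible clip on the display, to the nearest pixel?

Inside the 3620×2715 canvas the clip is width-limited at 3620.00 × 2180.72.
4:3 in 3144×1965: fills the height, so the intermediate becomes 2620.00 × 1965.00 — a scale of ×0.7238.
Applying the same ×0.7238: 2180.72 → 1578.31.

1578 px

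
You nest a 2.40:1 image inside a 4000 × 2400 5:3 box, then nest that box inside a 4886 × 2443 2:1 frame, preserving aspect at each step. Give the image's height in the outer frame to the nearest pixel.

1697 px

First fit — 2.40:1 into 4000×2400 spans the width: 4000.00 × 1666.67.
The 5:3 canvas is height-limited in 4886×2443, giving 4071.67 × 2443.00; scale factor 1.0179.
So the image's height is 1666.67 × 1.0179 ≈ 1696.53.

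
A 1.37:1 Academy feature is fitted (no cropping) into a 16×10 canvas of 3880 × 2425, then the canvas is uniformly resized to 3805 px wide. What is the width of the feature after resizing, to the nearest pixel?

3258 px

At 3880×2425 the feature is height-limited, so width = 2425 × 1.370 ≈ 3322.25 px.
Scaling 3880 → 3805 is ×0.9807, so the width becomes 3322.25 × 0.9807 ≈ 3258.03 px.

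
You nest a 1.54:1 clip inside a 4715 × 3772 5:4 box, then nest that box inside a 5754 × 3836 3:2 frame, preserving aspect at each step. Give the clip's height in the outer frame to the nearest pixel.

1.54:1 in 4715×3772: fills the width, so the clip is 4715.00 × 3061.69.
Second fit — the 5:4 canvas into 5754×3836 spans the height: 4795.00 × 3836.00 (×1.0170 from 4715×3772).
So the clip's height is 3061.69 × 1.0170 ≈ 3113.64.

3114 px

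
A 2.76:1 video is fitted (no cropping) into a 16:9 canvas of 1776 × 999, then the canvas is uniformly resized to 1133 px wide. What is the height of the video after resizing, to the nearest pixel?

411 px

At 1776×999 the video is width-limited, so height = 1776 / 2.760 ≈ 643.48 px.
The frame scales by 1133/1776 = 0.6380; 643.48 × 0.6380 ≈ 410.51 px.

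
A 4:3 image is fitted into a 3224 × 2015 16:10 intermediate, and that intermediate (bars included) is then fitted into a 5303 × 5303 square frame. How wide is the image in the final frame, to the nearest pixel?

4419 px

4:3 in 3224×2015: fills the height, so the image is 2686.67 × 2015.00.
16:10 in 5303×5303: fills the width, so the intermediate becomes 5303.00 × 3314.38 — a scale of ×1.6449.
The image scales with it: width 2686.67 × 1.6449 ≈ 4419.17.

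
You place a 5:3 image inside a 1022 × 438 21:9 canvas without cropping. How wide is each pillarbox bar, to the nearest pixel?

146 px

Since 1.667 < 2.333, the image is height-limited.
Content width = 438 × 5/3 ≈ 730.00 px.
1022 − 730.00 = 292.00 px of bars (146.00 each).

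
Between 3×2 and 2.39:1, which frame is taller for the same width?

3×2

3×2 = 1.5 and 2.39; 2.39 > 1.5. The smaller width-to-height ratio is the taller frame.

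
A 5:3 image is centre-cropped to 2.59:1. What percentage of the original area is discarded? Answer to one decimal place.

35.6%

Going from 5:3 to 2.59:1 means cutting height while keeping width.
(1.667)/(2.590) ≈ 0.644 of the area survives, leaving 35.65% discarded.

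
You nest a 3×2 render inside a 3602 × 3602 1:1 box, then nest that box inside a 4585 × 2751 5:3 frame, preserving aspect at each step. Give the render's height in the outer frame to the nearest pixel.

1834 px

First fit — 3×2 into 3602×3602 spans the width: 3602.00 × 2401.33.
Second fit — the 1:1 canvas into 4585×2751 spans the height: 2751.00 × 2751.00 (×0.7637 from 3602×3602).
Applying the same ×0.7637: 2401.33 → 1834.00.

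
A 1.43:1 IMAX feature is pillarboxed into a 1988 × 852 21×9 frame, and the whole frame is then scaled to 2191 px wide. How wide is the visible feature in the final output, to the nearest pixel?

1343 px

In the 1988×852 frame the feature fills the height: width = 852 × 1.430 ≈ 1218.36 px.
The frame scales by 2191/1988 = 1.1021; 1218.36 × 1.1021 ≈ 1342.77 px.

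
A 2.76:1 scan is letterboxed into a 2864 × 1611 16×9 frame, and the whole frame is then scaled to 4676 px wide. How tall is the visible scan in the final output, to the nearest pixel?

1694 px

Fitted into 2864×1611, the scan spans the width; its height is 2864 / 2.760 ≈ 1037.68 px.
Scaling 2864 → 4676 is ×1.6327, so the height becomes 1037.68 × 1.6327 ≈ 1694.20 px.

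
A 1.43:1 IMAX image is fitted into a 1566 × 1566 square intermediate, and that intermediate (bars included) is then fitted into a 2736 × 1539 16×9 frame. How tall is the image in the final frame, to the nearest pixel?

First fit — 1.43:1 IMAX into 1566×1566 spans the width: 1566.00 × 1095.10.
square in 2736×1539: fills the height, so the intermediate becomes 1539.00 × 1539.00 — a scale of ×0.9828.
Applying the same ×0.9828: 1095.10 → 1076.22.

1076 px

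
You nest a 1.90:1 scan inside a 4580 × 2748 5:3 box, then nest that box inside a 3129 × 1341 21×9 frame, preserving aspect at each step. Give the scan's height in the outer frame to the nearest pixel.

Inside the 4580×2748 canvas the scan is width-limited at 4580.00 × 2410.53.
The 5:3 canvas is height-limited in 3129×1341, giving 2235.00 × 1341.00; scale factor 0.4880.
The scan scales with it: height 2410.53 × 0.4880 ≈ 1176.32.

1176 px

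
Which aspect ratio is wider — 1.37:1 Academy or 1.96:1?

1.96:1

1.37 and 1.96; 1.96 > 1.37.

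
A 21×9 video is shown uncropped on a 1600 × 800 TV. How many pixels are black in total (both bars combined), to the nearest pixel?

182857 pixels

21×9 (2.333) > Univisium 2:1 (2.000), so the video fills the width.
The video is 1600 × 9/21 ≈ 685.7143 px tall.
Black = 800 − 685.7143 = 114.2857 px.
That's 114.2857 × 1600 ≈ 182857 black pixels.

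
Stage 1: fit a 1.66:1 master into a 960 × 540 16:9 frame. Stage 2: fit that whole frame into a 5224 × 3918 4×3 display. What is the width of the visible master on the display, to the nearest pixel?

4878 px

First fit — 1.66:1 into 960×540 spans the height: 896.40 × 540.00.
16:9 in 5224×3918: fills the width, so the intermediate becomes 5224.00 × 2938.50 — a scale of ×5.4417.
Applying the same ×5.4417: 896.40 → 4877.91.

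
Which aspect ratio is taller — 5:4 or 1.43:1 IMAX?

5:4

5:4 = 1.25 and 1.43; 1.43 > 1.25. The smaller width-to-height ratio is the taller frame.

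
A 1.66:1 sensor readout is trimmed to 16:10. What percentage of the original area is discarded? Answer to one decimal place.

3.6%

16:10 is narrower than 1.66:1, so the crop keeps the full height and trims the width.
Area ratio = (1.600)/(1.660) = 96.39%; the remaining 3.61% is cropped out.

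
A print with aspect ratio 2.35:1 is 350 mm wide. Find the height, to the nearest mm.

Height = 350 / 2.350 = 148.94.

149 mm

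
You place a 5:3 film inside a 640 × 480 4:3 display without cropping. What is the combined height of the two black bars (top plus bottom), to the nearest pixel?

96 px

Since 1.667 > 1.333, the film is width-limited.
Content height = 640 × 3/5 ≈ 384.00 px.
Black = 480 − 384.00 = 96.00 px.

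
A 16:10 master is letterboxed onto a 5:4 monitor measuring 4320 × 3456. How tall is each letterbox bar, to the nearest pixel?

378 px

16:10 (1.600) > 5:4 (1.250), so the master fills the width.
The master is 4320 × 10/16 ≈ 2700.00 px tall.
3456 − 2700.00 = 756.00 px of bars (378.00 each).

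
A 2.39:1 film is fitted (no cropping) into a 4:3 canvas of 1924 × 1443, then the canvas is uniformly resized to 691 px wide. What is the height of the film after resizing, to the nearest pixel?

289 px

Fitted into 1924×1443, the film spans the width; its height is 1924 / 2.390 ≈ 805.02 px.
Resizing to 691 px wide multiplies everything by 0.3591: 805.02 → 289.12 px.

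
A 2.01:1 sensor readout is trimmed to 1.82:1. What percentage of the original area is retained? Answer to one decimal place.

90.5%

1.82:1 is narrower than 2.01:1, so the crop keeps the full height and trims the width.
Area ratio = (1.820)/(2.010) = 90.55% retained.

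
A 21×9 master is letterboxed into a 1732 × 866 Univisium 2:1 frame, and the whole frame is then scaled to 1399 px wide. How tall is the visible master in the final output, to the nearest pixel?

600 px

Fitted into 1732×866, the master spans the width; its height is 1732 × 9/21 ≈ 742.29 px.
Scaling 1732 → 1399 is ×0.8077, so the height becomes 742.29 × 0.8077 ≈ 599.57 px.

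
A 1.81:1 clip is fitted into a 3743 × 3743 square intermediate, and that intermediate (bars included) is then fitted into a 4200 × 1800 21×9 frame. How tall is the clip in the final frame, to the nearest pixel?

1.81:1 in 3743×3743: fills the width, so the clip is 3743.00 × 2067.96.
The square canvas is height-limited in 4200×1800, giving 1800.00 × 1800.00; scale factor 0.4809.
The clip scales with it: height 2067.96 × 0.4809 ≈ 994.48.

994 px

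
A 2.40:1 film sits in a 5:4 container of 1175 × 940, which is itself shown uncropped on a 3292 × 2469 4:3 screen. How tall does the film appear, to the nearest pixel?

1286 px

First fit — 2.40:1 into 1175×940 spans the width: 1175.00 × 489.58.
Second fit — the 5:4 canvas into 3292×2469 spans the height: 3086.25 × 2469.00 (×2.6266 from 1175×940).
The film scales with it: height 489.58 × 2.6266 ≈ 1285.94.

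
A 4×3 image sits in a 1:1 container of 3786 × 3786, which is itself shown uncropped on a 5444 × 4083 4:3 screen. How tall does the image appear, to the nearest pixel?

First fit — 4×3 into 3786×3786 spans the width: 3786.00 × 2839.50.
Second fit — the 1:1 canvas into 5444×4083 spans the height: 4083.00 × 4083.00 (×1.0784 from 3786×3786).
So the image's height is 2839.50 × 1.0784 ≈ 3062.25.

3062 px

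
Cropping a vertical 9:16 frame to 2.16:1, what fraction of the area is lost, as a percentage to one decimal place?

74.0%

Going from vertical 9:16 to 2.16:1 means cutting height while keeping width.
(0.562)/(2.160) ≈ 0.260 of the area survives, leaving 73.96% discarded.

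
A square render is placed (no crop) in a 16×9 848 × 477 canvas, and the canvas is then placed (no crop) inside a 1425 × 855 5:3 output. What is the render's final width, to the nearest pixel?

802 px

First fit — square into 848×477 spans the height: 477.00 × 477.00.
16×9 in 1425×855: fills the width, so the intermediate becomes 1425.00 × 801.56 — a scale of ×1.6804.
So the render's width is 477.00 × 1.6804 ≈ 801.56.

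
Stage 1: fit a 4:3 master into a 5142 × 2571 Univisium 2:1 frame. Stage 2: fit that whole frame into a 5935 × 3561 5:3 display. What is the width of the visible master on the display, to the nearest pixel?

First fit — 4:3 into 5142×2571 spans the height: 3428.00 × 2571.00.
Second fit — the Univisium 2:1 canvas into 5935×3561 spans the width: 5935.00 × 2967.50 (×1.1542 from 5142×2571).
So the master's width is 3428.00 × 1.1542 ≈ 3956.67.

3957 px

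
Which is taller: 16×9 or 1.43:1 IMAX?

16×9 = 1.778 and 1.43; 1.778 > 1.43. The smaller width-to-height ratio is the taller frame.

1.43:1 IMAX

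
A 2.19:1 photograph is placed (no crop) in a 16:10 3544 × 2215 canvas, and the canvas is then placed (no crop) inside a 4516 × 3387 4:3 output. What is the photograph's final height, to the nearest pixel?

Inside the 3544×2215 canvas the photograph is width-limited at 3544.00 × 1618.26.
Second fit — the 16:10 canvas into 4516×3387 spans the width: 4516.00 × 2822.50 (×1.2743 from 3544×2215).
So the photograph's height is 1618.26 × 1.2743 ≈ 2062.10.

2062 px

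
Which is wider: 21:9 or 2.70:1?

21:9 = 2.333 and 2.7; 2.7 > 2.333.

2.70:1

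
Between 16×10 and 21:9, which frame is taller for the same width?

16×10 = 1.6 and 21:9 = 2.333; 2.333 > 1.6. The smaller width-to-height ratio is the taller frame.

16×10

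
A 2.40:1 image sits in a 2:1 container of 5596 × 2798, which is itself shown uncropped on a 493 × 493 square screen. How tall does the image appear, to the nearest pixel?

205 px

Inside the 5596×2798 canvas the image is width-limited at 5596.00 × 2331.67.
Second fit — the 2:1 canvas into 493×493 spans the width: 493.00 × 246.50 (×0.0881 from 5596×2798).
The image scales with it: height 2331.67 × 0.0881 ≈ 205.42.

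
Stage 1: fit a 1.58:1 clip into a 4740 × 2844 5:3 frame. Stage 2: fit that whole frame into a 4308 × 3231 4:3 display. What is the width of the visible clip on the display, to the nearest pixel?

First fit — 1.58:1 into 4740×2844 spans the height: 4493.52 × 2844.00.
Second fit — the 5:3 canvas into 4308×3231 spans the width: 4308.00 × 2584.80 (×0.9089 from 4740×2844).
The clip scales with it: width 4493.52 × 0.9089 ≈ 4083.98.

4084 px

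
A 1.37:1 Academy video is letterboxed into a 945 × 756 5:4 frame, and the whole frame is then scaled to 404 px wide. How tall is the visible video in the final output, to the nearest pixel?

295 px

At 945×756 the video is width-limited, so height = 945 / 1.370 ≈ 689.78 px.
The frame scales by 404/945 = 0.4275; 689.78 × 0.4275 ≈ 294.89 px.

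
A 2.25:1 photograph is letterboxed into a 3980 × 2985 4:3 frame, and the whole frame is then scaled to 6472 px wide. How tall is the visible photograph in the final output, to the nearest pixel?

At 3980×2985 the photograph is width-limited, so height = 3980 / 2.250 ≈ 1768.89 px.
Resizing to 6472 px wide multiplies everything by 1.6261: 1768.89 → 2876.44 px.

2876 px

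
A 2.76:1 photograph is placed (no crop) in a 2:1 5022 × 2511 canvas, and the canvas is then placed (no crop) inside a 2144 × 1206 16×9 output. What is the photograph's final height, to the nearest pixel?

777 px

2.76:1 in 5022×2511: fills the width, so the photograph is 5022.00 × 1819.57.
The 2:1 canvas is width-limited in 2144×1206, giving 2144.00 × 1072.00; scale factor 0.4269.
So the photograph's height is 1819.57 × 0.4269 ≈ 776.81.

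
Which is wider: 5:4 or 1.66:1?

1.66:1

5:4 = 1.25 and 1.66; 1.66 > 1.25.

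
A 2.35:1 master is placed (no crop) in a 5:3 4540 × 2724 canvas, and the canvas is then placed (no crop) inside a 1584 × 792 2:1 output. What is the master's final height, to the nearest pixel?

2.35:1 in 4540×2724: fills the width, so the master is 4540.00 × 1931.91.
5:3 in 1584×792: fills the height, so the intermediate becomes 1320.00 × 792.00 — a scale of ×0.2907.
Applying the same ×0.2907: 1931.91 → 561.70.

562 px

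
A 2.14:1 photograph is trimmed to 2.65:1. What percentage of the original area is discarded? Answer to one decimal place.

19.2%

The width stays; only height is cut (since 2.65:1 is wider than 2.14:1).
Area ratio = (2.140)/(2.650) = 80.75%; the remaining 19.25% is cropped out.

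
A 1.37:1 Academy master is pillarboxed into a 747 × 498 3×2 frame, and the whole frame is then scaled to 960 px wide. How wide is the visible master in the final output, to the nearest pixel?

877 px

In the 747×498 frame the master fills the height: width = 498 × 1.370 ≈ 682.26 px.
The frame scales by 960/747 = 1.2851; 682.26 × 1.2851 ≈ 876.80 px.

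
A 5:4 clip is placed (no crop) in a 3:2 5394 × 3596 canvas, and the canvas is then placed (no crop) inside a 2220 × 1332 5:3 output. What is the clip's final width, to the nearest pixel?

1665 px

5:4 in 5394×3596: fills the height, so the clip is 4495.00 × 3596.00.
The 3:2 canvas is height-limited in 2220×1332, giving 1998.00 × 1332.00; scale factor 0.3704.
So the clip's width is 4495.00 × 0.3704 ≈ 1665.00.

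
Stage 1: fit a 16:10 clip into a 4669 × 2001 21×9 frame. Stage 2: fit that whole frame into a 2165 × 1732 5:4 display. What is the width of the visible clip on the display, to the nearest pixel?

First fit — 16:10 into 4669×2001 spans the height: 3201.60 × 2001.00.
The 21×9 canvas is width-limited in 2165×1732, giving 2165.00 × 927.86; scale factor 0.4637.
Applying the same ×0.4637: 3201.60 → 1484.57.

1485 px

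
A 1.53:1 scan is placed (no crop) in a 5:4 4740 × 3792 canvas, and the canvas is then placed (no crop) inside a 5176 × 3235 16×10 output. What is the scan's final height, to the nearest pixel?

2643 px

1.53:1 in 4740×3792: fills the width, so the scan is 4740.00 × 3098.04.
The 5:4 canvas is height-limited in 5176×3235, giving 4043.75 × 3235.00; scale factor 0.8531.
So the scan's height is 3098.04 × 0.8531 ≈ 2642.97.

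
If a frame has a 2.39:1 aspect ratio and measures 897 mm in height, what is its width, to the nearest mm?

2144 mm

At 2.39:1, 897 × 2.390 ≈ 2143.83.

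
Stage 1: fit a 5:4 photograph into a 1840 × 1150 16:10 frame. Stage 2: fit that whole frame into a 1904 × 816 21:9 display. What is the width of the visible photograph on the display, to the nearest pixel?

First fit — 5:4 into 1840×1150 spans the height: 1437.50 × 1150.00.
The 16:10 canvas is height-limited in 1904×816, giving 1305.60 × 816.00; scale factor 0.7096.
Applying the same ×0.7096: 1437.50 → 1020.00.

1020 px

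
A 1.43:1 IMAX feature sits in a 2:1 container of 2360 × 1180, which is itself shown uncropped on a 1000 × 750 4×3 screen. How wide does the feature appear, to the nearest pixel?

Inside the 2360×1180 canvas the feature is height-limited at 1687.40 × 1180.00.
2:1 in 1000×750: fills the width, so the intermediate becomes 1000.00 × 500.00 — a scale of ×0.4237.
The feature scales with it: width 1687.40 × 0.4237 ≈ 715.00.

715 px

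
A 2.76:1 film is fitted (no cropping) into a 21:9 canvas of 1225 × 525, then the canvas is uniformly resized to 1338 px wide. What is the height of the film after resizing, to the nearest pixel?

485 px

In the 1225×525 frame the film fills the width: height = 1225 / 2.760 ≈ 443.84 px.
Resizing to 1338 px wide multiplies everything by 1.0922: 443.84 → 484.78 px.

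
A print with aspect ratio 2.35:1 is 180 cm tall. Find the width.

At 2.35:1, 180 × 2.350 ≈ 423.

423 cm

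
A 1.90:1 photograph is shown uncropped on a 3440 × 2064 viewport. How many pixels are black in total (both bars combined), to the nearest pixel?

871949 pixels

1.90:1 (1.900) > 5:3 (1.667), so the photograph fills the width.
The photograph is 3440 / 1.900 ≈ 1810.5263 px tall.
2064 − 1810.5263 = 253.4737 px of bars.
That's 253.4737 × 3440 ≈ 871949 black pixels.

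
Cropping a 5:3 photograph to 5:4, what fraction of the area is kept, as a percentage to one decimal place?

75.0%

5:4 is narrower than 5:3, so the crop keeps the full height and trims the width.
(1.250)/(1.667) ≈ 0.750 of the area survives.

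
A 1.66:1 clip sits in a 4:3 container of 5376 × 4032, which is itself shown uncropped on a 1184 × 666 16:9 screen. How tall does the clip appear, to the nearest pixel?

535 px

Inside the 5376×4032 canvas the clip is width-limited at 5376.00 × 3238.55.
Second fit — the 4:3 canvas into 1184×666 spans the height: 888.00 × 666.00 (×0.1652 from 5376×4032).
So the clip's height is 3238.55 × 0.1652 ≈ 534.94.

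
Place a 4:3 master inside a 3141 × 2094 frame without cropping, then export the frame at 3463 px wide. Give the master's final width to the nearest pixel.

At 3141×2094 the master is height-limited, so width = 2094 × 4/3 ≈ 2792.00 px.
Resizing to 3463 px wide multiplies everything by 1.1025: 2792.00 → 3078.22 px.

3078 px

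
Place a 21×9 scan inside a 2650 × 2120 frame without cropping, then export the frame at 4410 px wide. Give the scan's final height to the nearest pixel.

1890 px

At 2650×2120 the scan is width-limited, so height = 2650 × 9/21 ≈ 1135.71 px.
Scaling 2650 → 4410 is ×1.6642, so the height becomes 1135.71 × 1.6642 ≈ 1890.00 px.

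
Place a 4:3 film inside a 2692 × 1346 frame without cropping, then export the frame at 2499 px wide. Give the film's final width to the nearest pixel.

1666 px

At 2692×1346 the film is height-limited, so width = 1346 × 4/3 ≈ 1794.67 px.
The frame scales by 2499/2692 = 0.9283; 1794.67 × 0.9283 ≈ 1666.00 px.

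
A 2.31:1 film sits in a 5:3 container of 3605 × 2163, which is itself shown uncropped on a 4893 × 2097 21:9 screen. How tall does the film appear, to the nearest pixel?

1513 px

Inside the 3605×2163 canvas the film is width-limited at 3605.00 × 1560.61.
The 5:3 canvas is height-limited in 4893×2097, giving 3495.00 × 2097.00; scale factor 0.9695.
Applying the same ×0.9695: 1560.61 → 1512.99.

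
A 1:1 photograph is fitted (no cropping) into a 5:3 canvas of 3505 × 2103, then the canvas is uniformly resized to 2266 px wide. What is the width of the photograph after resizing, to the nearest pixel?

In the 3505×2103 frame the photograph fills the height: width = 2103 × 1/1 ≈ 2103.00 px.
Scaling 3505 → 2266 is ×0.6465, so the width becomes 2103.00 × 0.6465 ≈ 1359.60 px.

1360 px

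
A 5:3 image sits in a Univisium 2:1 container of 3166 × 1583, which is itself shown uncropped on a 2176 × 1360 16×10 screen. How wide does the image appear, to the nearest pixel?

1813 px

5:3 in 3166×1583: fills the height, so the image is 2638.33 × 1583.00.
Univisium 2:1 in 2176×1360: fills the width, so the intermediate becomes 2176.00 × 1088.00 — a scale of ×0.6873.
Applying the same ×0.6873: 2638.33 → 1813.33.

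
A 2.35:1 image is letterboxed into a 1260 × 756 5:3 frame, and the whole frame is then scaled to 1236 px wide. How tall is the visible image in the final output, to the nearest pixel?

In the 1260×756 frame the image fills the width: height = 1260 / 2.350 ≈ 536.17 px.
Scaling 1260 → 1236 is ×0.9810, so the height becomes 536.17 × 0.9810 ≈ 525.96 px.

526 px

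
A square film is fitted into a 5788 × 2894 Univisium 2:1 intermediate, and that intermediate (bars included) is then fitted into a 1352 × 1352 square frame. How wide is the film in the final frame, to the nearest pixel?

676 px

First fit — square into 5788×2894 spans the height: 2894.00 × 2894.00.
The Univisium 2:1 canvas is width-limited in 1352×1352, giving 1352.00 × 676.00; scale factor 0.2336.
The film scales with it: width 2894.00 × 0.2336 ≈ 676.00.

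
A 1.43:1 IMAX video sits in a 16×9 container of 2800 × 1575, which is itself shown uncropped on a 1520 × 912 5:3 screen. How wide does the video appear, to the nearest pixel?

1223 px

1.43:1 IMAX in 2800×1575: fills the height, so the video is 2252.25 × 1575.00.
Second fit — the 16×9 canvas into 1520×912 spans the width: 1520.00 × 855.00 (×0.5429 from 2800×1575).
So the video's width is 2252.25 × 0.5429 ≈ 1222.65.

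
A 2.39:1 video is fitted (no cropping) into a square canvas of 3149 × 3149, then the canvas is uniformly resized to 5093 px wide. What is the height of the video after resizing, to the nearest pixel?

Fitted into 3149×3149, the video spans the width; its height is 3149 / 2.390 ≈ 1317.57 px.
Resizing to 5093 px wide multiplies everything by 1.6173: 1317.57 → 2130.96 px.

2131 px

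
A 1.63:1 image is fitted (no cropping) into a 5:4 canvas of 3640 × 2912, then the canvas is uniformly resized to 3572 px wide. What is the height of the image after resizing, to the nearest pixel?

2191 px

In the 3640×2912 frame the image fills the width: height = 3640 / 1.630 ≈ 2233.13 px.
Resizing to 3572 px wide multiplies everything by 0.9813: 2233.13 → 2191.41 px.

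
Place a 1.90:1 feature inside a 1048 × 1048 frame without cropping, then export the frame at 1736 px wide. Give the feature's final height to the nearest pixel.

Fitted into 1048×1048, the feature spans the width; its height is 1048 / 1.900 ≈ 551.58 px.
Resizing to 1736 px wide multiplies everything by 1.6565: 551.58 → 913.68 px.

914 px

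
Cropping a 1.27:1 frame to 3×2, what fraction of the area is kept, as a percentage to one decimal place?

84.7%

3×2 is wider than 1.27:1, so the crop keeps the full width and trims the height.
(1.270)/(1.500) ≈ 0.847 of the area survives.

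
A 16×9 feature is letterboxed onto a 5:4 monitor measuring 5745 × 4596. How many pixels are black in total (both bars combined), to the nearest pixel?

16×9 is wider than 5:4, so it spans the full width.
Content height = 5745 × 9/16 ≈ 3231.5625 px.
4596 − 3231.5625 = 1364.4375 px of bars.
That's 1364.4375 × 5745 ≈ 7838693 black pixels.

7838693 pixels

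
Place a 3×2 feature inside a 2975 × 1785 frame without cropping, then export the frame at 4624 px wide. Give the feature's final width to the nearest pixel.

4162 px

Fitted into 2975×1785, the feature spans the height; its width is 1785 × 3/2 ≈ 2677.50 px.
The frame scales by 4624/2975 = 1.5543; 2677.50 × 1.5543 ≈ 4161.60 px.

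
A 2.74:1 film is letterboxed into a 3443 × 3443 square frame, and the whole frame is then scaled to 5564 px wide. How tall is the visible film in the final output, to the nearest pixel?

2031 px

At 3443×3443 the film is width-limited, so height = 3443 / 2.740 ≈ 1256.57 px.
Scaling 3443 → 5564 is ×1.6160, so the height becomes 1256.57 × 1.6160 ≈ 2030.66 px.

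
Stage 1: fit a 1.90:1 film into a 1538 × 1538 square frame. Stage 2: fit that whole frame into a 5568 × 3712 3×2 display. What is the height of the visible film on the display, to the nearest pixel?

1954 px

Inside the 1538×1538 canvas the film is width-limited at 1538.00 × 809.47.
The square canvas is height-limited in 5568×3712, giving 3712.00 × 3712.00; scale factor 2.4135.
So the film's height is 809.47 × 2.4135 ≈ 1953.68.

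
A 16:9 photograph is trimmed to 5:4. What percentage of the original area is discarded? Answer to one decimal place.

29.7%

Going from 16:9 to 5:4 means cutting width while keeping height.
Fraction kept = (1.250)/(1.778) ≈ 70.31%, so 29.69% is lost.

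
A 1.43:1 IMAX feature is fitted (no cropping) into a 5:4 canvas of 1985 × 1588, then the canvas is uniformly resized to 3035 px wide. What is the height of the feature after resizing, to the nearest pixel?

In the 1985×1588 frame the feature fills the width: height = 1985 / 1.430 ≈ 1388.11 px.
Scaling 1985 → 3035 is ×1.5290, so the height becomes 1388.11 × 1.5290 ≈ 2122.38 px.

2122 px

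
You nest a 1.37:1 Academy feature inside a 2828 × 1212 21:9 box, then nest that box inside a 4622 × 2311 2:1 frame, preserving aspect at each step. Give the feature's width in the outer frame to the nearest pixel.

2714 px

1.37:1 Academy in 2828×1212: fills the height, so the feature is 1660.44 × 1212.00.
Second fit — the 21:9 canvas into 4622×2311 spans the width: 4622.00 × 1980.86 (×1.6344 from 2828×1212).
Applying the same ×1.6344: 1660.44 → 2713.77.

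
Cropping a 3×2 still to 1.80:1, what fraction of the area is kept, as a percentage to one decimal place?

83.3%

Going from 3×2 to 1.80:1 means cutting height while keeping width.
Area ratio = (1.500)/(1.800) = 83.33% retained.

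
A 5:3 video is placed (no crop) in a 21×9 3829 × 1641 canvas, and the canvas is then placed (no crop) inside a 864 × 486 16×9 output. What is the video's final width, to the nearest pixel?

5:3 in 3829×1641: fills the height, so the video is 2735.00 × 1641.00.
The 21×9 canvas is width-limited in 864×486, giving 864.00 × 370.29; scale factor 0.2256.
Applying the same ×0.2256: 2735.00 → 617.14.

617 px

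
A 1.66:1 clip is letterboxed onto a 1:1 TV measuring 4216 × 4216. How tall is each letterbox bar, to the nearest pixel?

Since 1.660 > 1.000, the clip is width-limited.
The clip is 4216 / 1.660 ≈ 2539.76 px tall.
Leftover height: 4216 − 2539.76 = 1676.24 px → 838.12 each side.

838 px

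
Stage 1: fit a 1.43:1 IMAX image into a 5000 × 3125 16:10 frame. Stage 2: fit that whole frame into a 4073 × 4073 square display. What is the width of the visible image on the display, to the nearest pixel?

3640 px

Inside the 5000×3125 canvas the image is height-limited at 4468.75 × 3125.00.
16:10 in 4073×4073: fills the width, so the intermediate becomes 4073.00 × 2545.62 — a scale of ×0.8146.
The image scales with it: width 4468.75 × 0.8146 ≈ 3640.24.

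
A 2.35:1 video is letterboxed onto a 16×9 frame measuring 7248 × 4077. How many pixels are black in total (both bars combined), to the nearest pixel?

Since 2.350 > 1.778, the video is width-limited.
Content height = 7248 / 2.350 ≈ 3084.2553 px.
Black = 4077 − 3084.2553 = 992.7447 px.
Bar area = 992.7447 × 7248 ≈ 7195413 px.

7195413 pixels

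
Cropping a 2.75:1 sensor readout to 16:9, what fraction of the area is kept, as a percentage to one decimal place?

64.6%

16:9 is narrower than 2.75:1, so the crop keeps the full height and trims the width.
(1.778)/(2.750) ≈ 0.646 of the area survives.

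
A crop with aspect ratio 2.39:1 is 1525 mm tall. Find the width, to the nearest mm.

3645 mm

1525 × 2.390 = 3644.75.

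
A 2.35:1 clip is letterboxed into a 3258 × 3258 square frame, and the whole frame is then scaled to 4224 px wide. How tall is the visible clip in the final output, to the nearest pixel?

In the 3258×3258 frame the clip fills the width: height = 3258 / 2.350 ≈ 1386.38 px.
Resizing to 4224 px wide multiplies everything by 1.2965: 1386.38 → 1797.45 px.

1797 px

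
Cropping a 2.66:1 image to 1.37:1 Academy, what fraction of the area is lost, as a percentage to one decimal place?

48.5%

The height stays; only width is cut (since 1.37:1 Academy is narrower than 2.66:1).
Area ratio = (1.370)/(2.660) = 51.50%; the remaining 48.50% is cropped out.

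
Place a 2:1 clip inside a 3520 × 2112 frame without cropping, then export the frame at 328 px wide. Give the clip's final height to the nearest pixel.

Fitted into 3520×2112, the clip spans the width; its height is 3520 × 1/2 ≈ 1760.00 px.
Resizing to 328 px wide multiplies everything by 0.0932: 1760.00 → 164.00 px.

164 px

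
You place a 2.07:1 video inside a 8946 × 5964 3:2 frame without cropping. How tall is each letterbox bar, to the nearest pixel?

821 px

Since 2.070 > 1.500, the video is width-limited.
The video is 8946 / 2.070 ≈ 4321.74 px tall.
5964 − 4321.74 = 1642.26 px of bars (821.13 each).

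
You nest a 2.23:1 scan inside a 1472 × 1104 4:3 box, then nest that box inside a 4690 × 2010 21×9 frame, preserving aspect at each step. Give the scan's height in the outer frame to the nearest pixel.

1202 px

First fit — 2.23:1 into 1472×1104 spans the width: 1472.00 × 660.09.
The 4:3 canvas is height-limited in 4690×2010, giving 2680.00 × 2010.00; scale factor 1.8207.
Applying the same ×1.8207: 660.09 → 1201.79.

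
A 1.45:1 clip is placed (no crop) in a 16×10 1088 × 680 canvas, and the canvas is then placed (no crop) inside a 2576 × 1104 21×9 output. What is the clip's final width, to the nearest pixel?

1601 px

First fit — 1.45:1 into 1088×680 spans the height: 986.00 × 680.00.
Second fit — the 16×10 canvas into 2576×1104 spans the height: 1766.40 × 1104.00 (×1.6235 from 1088×680).
Applying the same ×1.6235: 986.00 → 1600.80.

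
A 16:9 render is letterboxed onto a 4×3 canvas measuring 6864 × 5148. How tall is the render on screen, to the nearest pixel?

16:9 (1.778) > 4×3 (1.333), so the render fills the width.
Content height = 6864 × 9/16 ≈ 3861.00 px.

3861 px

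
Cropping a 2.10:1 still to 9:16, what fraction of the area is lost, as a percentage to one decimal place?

73.2%

9:16 is narrower than 2.10:1, so the crop keeps the full height and trims the width.
(0.562)/(2.100) ≈ 0.268 of the area survives, leaving 73.21% discarded.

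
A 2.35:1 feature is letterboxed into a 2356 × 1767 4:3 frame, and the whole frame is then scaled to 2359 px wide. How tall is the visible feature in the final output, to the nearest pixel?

At 2356×1767 the feature is width-limited, so height = 2356 / 2.350 ≈ 1002.55 px.
The frame scales by 2359/2356 = 1.0013; 1002.55 × 1.0013 ≈ 1003.83 px.

1004 px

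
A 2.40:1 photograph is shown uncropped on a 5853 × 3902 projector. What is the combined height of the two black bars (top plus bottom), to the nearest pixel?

2.40:1 is wider than 3:2, so it spans the full width.
Content height = 5853 / 2.400 ≈ 2438.75 px.
Black = 3902 − 2438.75 = 1463.25 px.

1463 px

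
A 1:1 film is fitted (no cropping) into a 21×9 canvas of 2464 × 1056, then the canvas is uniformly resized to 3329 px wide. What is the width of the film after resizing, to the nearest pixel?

In the 2464×1056 frame the film fills the height: width = 1056 × 1/1 ≈ 1056.00 px.
Resizing to 3329 px wide multiplies everything by 1.3511: 1056.00 → 1426.71 px.

1427 px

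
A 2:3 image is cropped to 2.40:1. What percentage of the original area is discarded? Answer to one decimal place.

72.2%

The width stays; only height is cut (since 2.40:1 is wider than 2:3).
Fraction kept = (0.667)/(2.400) ≈ 27.78%, so 72.22% is lost.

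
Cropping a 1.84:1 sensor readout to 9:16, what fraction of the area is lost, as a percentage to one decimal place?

The height stays; only width is cut (since 9:16 is narrower than 1.84:1).
Fraction kept = (0.562)/(1.840) ≈ 30.57%, so 69.43% is lost.

69.4%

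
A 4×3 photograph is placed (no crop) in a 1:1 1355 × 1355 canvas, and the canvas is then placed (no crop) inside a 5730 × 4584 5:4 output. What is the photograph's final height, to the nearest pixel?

3438 px

Inside the 1355×1355 canvas the photograph is width-limited at 1355.00 × 1016.25.
1:1 in 5730×4584: fills the height, so the intermediate becomes 4584.00 × 4584.00 — a scale of ×3.3830.
Applying the same ×3.3830: 1016.25 → 3438.00.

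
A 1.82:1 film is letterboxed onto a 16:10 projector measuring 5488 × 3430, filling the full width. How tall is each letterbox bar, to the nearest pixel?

The film is 5488 / 1.820 ≈ 3015.38 px tall.
3430 − 3015.38 = 414.62 px of bars (207.31 each).

207 px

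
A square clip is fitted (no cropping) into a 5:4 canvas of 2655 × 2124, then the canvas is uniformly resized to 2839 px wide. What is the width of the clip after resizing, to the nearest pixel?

Fitted into 2655×2124, the clip spans the height; its width is 2124 × 1/1 ≈ 2124.00 px.
Scaling 2655 → 2839 is ×1.0693, so the width becomes 2124.00 × 1.0693 ≈ 2271.20 px.

2271 px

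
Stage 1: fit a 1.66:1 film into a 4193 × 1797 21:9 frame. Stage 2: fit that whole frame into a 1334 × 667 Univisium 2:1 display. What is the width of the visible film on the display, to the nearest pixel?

949 px

Inside the 4193×1797 canvas the film is height-limited at 2983.02 × 1797.00.
Second fit — the 21:9 canvas into 1334×667 spans the width: 1334.00 × 571.71 (×0.3181 from 4193×1797).
So the film's width is 2983.02 × 0.3181 ≈ 949.05.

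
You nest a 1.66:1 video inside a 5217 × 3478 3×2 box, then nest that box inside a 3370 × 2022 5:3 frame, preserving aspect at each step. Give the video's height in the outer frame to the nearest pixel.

1827 px

1.66:1 in 5217×3478: fills the width, so the video is 5217.00 × 3142.77.
3×2 in 3370×2022: fills the height, so the intermediate becomes 3033.00 × 2022.00 — a scale of ×0.5814.
So the video's height is 3142.77 × 0.5814 ≈ 1827.11.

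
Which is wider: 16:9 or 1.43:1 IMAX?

16:9

16:9 = 1.778 and 1.43; 1.778 > 1.43.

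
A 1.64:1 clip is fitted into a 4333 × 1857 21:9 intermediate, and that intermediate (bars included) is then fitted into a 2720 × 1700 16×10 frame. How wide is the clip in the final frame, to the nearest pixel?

1.64:1 in 4333×1857: fills the height, so the clip is 3045.48 × 1857.00.
The 21:9 canvas is width-limited in 2720×1700, giving 2720.00 × 1165.71; scale factor 0.6277.
So the clip's width is 3045.48 × 0.6277 ≈ 1911.77.

1912 px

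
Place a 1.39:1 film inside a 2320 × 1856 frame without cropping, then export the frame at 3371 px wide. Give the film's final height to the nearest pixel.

2425 px

In the 2320×1856 frame the film fills the width: height = 2320 / 1.390 ≈ 1669.06 px.
Scaling 2320 → 3371 is ×1.4530, so the height becomes 1669.06 × 1.4530 ≈ 2425.18 px.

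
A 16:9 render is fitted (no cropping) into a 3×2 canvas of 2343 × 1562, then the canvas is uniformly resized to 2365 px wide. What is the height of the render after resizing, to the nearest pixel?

In the 2343×1562 frame the render fills the width: height = 2343 × 9/16 ≈ 1317.94 px.
Scaling 2343 → 2365 is ×1.0094, so the height becomes 1317.94 × 1.0094 ≈ 1330.31 px.

1330 px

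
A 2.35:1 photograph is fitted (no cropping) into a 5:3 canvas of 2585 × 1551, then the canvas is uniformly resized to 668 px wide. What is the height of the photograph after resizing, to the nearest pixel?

Fitted into 2585×1551, the photograph spans the width; its height is 2585 / 2.350 ≈ 1100.00 px.
The frame scales by 668/2585 = 0.2584; 1100.00 × 0.2584 ≈ 284.26 px.

284 px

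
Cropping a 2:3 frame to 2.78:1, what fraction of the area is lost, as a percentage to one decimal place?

Going from 2:3 to 2.78:1 means cutting height while keeping width.
Fraction kept = (0.667)/(2.780) ≈ 23.98%, so 76.02% is lost.

76.0%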